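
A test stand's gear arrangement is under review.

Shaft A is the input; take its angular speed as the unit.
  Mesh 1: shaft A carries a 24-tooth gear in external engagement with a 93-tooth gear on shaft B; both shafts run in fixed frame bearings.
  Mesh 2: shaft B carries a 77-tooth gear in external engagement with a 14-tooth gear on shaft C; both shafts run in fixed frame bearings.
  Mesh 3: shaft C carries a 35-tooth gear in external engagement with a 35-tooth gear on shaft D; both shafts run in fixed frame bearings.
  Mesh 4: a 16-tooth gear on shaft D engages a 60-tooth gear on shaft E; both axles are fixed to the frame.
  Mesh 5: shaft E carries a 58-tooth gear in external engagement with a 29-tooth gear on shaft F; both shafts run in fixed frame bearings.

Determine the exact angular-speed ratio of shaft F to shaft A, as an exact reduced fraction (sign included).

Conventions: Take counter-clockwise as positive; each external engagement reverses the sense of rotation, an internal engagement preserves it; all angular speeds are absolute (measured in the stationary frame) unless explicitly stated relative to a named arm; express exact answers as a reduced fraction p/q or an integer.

-352/465

class = fixed-axis compound train [5 meshes; 5 ratios multiply, 5 sense flips]
mesh 1 [24T→93T]: running ratio 8/31, sense −
mesh 2 [77T→14T]: running ratio 44/31, sense +
mesh 3 [35T→35T]: running ratio 44/31, sense −
mesh 4 [16T→60T]: running ratio 176/465, sense +
mesh 5 [58T→29T]: running ratio 352/465, sense −
ω_out/ω_in = -352/465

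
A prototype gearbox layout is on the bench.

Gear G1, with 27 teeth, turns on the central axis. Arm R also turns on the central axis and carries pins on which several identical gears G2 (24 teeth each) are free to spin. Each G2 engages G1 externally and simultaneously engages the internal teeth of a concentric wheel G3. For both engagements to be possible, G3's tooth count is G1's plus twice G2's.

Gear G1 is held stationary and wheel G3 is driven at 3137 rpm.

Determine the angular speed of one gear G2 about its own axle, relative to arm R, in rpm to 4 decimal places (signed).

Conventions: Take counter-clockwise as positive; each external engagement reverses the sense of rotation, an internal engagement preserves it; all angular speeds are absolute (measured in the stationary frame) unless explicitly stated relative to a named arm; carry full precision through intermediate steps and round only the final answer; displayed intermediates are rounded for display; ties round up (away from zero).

class = planetary set [G3 = 27+2·24 = 75; Willis about the carrier]
normalise by the input: solve with ω_ring = 1, then scale by 3137 rpm
ring teeth: 27 + 2·24 = 75
27(ω_sun−ω_arm) = −75(ω_ring−ω_arm),  ω_sun = 0, ω_ring = 1
27(0−ω_arm) = −75(1−ω_arm)  ⇒  102·ω_arm = 75  ⇒  ω_arm = 25/34
sun–planet mesh: 27·(0−25/34) = −24·(ω_p−ω_arm)  ⇒  ω_p−ω_arm = 225/272
scale: ω_p−ω_arm = 225/272 × 3137 rpm = +2594.9449 rpm

+2594.9449 rpm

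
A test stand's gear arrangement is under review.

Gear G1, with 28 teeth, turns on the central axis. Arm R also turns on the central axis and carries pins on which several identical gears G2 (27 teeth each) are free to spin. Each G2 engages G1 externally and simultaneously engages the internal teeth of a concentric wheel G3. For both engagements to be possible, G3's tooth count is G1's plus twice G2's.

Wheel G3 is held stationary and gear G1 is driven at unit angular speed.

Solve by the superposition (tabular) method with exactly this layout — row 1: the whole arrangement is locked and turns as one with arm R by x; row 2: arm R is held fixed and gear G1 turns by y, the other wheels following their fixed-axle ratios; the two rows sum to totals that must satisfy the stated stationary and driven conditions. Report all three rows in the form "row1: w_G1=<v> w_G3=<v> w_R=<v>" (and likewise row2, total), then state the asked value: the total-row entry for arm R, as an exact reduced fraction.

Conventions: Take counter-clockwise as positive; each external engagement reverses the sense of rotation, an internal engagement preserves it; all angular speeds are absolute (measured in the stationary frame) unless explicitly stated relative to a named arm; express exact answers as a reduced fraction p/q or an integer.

topology: planetary set — G1 28T / G2 27T / G3 82T, arm = carrier (Willis)
row 1: whole set turns with the arm by x
row 2 (arm held, sun turns y): ω_ring = −(28/82)·y, ω_arm = 0
boundary: total ω_ring = x − (28/82)·y = 0 and total ω_sun = x + y = 1  ⇒  y = 41/55, x = 14/55
row 2 ring = −(28/82)·41/55 = -14/55
totals (row 1 + row 2): sun 14/55 + 41/55 = 1, ring 14/55 + (-14/55) = 0, arm 14/55 + 0 = 14/55
asked cell (total, arm) = 14/55

row1: w_G1=14/55 w_G3=14/55 w_R=14/55
row2: w_G1=41/55 w_G3=-14/55 w_R=0
total: w_G1=1 w_G3=0 w_R=14/55
asked value: 14/55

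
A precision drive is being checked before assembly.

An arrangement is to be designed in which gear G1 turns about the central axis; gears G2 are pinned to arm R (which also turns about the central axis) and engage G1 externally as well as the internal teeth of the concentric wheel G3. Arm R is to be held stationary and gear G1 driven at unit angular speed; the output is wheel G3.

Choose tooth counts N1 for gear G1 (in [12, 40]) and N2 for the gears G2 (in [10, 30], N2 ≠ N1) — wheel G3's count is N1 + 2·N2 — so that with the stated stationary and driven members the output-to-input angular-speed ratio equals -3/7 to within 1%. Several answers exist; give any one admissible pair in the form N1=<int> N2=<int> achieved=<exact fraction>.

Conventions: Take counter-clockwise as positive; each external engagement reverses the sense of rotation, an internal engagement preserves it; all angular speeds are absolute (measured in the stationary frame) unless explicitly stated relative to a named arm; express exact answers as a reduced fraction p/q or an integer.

topology: planetary set — design target -3/7, arm = carrier (Willis)
Willis with ω_arm = 0: ω_ring/ω_sun = −N1/N3; set equal to -3/7  ⇒  N3/N1 = −1/(-3/7) = 7/3
N3 = N1 + 2·N2  ⇒  N2/N1 = (N3/N1 − 1)/2 = (7/3 − 1)/2 = 2/3
smallest multiple with N1 ≥ 12 and N2 ≥ 10: k = 5  ⇒  N1 = 5·3 = 15, N2 = 5·2 = 10 (N1 ≤ 40, N2 ≤ 30, N2 ≠ N1 ✓), N3 = 15 + 2·10 = 35
check: −N1/N3 with N1 = 15, N3 = 35 gives -3/7; |achieved − target| = 0 ≤ 3/700 ✓

N1=15 N2=10 achieved=-3/7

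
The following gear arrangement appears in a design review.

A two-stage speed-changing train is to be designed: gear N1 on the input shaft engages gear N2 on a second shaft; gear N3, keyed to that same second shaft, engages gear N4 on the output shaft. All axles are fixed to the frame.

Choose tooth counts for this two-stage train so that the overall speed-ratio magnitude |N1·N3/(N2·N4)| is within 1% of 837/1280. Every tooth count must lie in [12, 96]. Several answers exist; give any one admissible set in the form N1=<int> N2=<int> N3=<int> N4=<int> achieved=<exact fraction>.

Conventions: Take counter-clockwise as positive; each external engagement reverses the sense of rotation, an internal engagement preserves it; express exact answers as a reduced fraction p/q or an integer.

2-stage fixed-axis compound train for ratio 837/1280
target = 837/1280 in lowest terms: an exact hit needs N1·N3 = k·837 and N2·N4 = k·1280 for one integer k, every count in [12, 96]; additionally prefer no 1:1 stage (N1 ≠ N2, N3 ≠ N4)
k = 1: N1·N3 = 837 = 27·31, N2·N4 = 1280 = 16·80
achieved = 27·31/(16·80) = 837/1280; |achieved − target| = 0 ≤ 837/128000 ✓

N1=27 N2=16 N3=31 N4=80 achieved=837/1280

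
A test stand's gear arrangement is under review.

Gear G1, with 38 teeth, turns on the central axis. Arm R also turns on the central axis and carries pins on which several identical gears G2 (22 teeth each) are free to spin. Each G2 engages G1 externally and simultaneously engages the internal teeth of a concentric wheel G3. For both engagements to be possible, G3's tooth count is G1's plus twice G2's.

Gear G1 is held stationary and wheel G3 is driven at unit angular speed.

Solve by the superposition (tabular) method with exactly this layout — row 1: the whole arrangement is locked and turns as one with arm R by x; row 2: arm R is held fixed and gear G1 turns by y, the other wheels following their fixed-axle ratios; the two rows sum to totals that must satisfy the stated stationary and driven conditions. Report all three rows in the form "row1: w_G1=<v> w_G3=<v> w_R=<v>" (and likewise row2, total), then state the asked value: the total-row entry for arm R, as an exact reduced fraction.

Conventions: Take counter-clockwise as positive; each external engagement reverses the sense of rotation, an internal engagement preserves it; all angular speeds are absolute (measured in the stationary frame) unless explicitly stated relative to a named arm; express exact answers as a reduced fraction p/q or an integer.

topology: planetary set — G1 38T / G2 22T / G3 82T, arm = carrier (Willis)
row 1 (train locked, turned with arm): all members turn x
row 2: sun turns y, ring = −(38/82)·y, arm 0
boundary: total ω_sun = x + y = 0 and total ω_ring = x − (38/82)·y = 1  ⇒  y = -41/60, x = 41/60
row 2 ring = −(38/82)·(-41/60) = 19/60
totals (row 1 + row 2): sun 41/60 + (-41/60) = 0, ring 41/60 + 19/60 = 1, arm 41/60 + 0 = 41/60
asked cell (total, arm) = 41/60

row1: w_G1=41/60 w_G3=41/60 w_R=41/60
row2: w_G1=-41/60 w_G3=19/60 w_R=0
total: w_G1=0 w_G3=1 w_R=41/60
asked value: 41/60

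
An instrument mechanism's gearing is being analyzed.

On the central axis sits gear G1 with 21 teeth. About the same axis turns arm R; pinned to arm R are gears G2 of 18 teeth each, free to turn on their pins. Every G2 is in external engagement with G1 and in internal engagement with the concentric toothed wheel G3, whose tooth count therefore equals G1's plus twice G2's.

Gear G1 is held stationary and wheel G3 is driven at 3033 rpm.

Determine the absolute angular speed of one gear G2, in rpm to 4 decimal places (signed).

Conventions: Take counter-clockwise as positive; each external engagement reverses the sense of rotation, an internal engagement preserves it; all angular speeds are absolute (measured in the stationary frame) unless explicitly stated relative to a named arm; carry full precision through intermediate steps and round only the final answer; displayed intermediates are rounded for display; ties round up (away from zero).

planetary set (21T centre, 18T on arm, 57T internal) — Willis relation
normalise by the input: solve with ω_ring = 1, then scale by 3033 rpm
ring teeth: 21 + 2·18 = 57
21(ω_sun−ω_arm) = −57(ω_ring−ω_arm),  ω_sun = 0, ω_ring = 1
21(0−ω_arm) = −57(1−ω_arm)  ⇒  78·ω_arm = 57  ⇒  ω_arm = 19/26
sun–planet mesh: 21·(0−19/26) = −18·(ω_p−ω_arm)  ⇒  ω_p−ω_arm = 133/156
ω_p = 19/26 + 133/156 = 19/12
scale: ω_p = 19/12 × 3033 rpm = +4802.2500 rpm

+4802.2500 rpm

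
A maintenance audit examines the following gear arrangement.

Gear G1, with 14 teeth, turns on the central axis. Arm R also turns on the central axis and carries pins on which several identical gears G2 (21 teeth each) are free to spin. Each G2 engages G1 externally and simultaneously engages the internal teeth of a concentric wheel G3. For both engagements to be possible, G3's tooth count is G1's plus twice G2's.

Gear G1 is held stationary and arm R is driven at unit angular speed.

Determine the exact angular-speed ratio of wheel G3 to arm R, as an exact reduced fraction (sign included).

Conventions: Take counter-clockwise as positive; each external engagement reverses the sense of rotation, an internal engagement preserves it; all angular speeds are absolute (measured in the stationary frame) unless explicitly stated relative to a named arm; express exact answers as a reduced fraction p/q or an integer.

5/4

class = planetary set [G3 = 14+2·21 = 56; Willis about the carrier]
ring teeth: 14 + 2·21 = 56
14(ω_sun−ω_arm) = −56(ω_ring−ω_arm),  ω_sun = 0, ω_arm = 1
ω_ring = 1 − (14/56)(0−1) = 5/4
ω_out/ω_in = 5/4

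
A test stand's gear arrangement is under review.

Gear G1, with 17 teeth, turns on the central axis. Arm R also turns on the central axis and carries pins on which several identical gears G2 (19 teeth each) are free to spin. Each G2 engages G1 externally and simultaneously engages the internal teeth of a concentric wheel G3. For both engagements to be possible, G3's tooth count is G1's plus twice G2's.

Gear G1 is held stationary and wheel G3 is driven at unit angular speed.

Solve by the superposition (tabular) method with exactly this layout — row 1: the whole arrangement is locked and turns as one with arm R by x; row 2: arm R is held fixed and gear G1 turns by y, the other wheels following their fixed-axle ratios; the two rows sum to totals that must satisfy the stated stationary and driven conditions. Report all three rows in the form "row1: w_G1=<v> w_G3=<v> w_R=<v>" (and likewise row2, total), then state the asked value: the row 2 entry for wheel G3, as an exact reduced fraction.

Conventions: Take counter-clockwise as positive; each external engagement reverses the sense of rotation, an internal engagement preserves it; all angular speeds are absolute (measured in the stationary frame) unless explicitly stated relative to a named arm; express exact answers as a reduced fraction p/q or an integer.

row1: w_G1=55/72 w_G3=55/72 w_R=55/72
row2: w_G1=-55/72 w_G3=17/72 w_R=0
total: w_G1=0 w_G3=1 w_R=55/72
asked value: 17/72

class = planetary set [G3 = 17+2·19 = 55; Willis about the carrier]
superposition row 1 [locked train]: every member turns x
row 2 (arm held, sun turns y): ω_ring = −(17/55)·y, ω_arm = 0
boundary: total ω_sun = x + y = 0 and total ω_ring = x − (17/55)·y = 1  ⇒  y = -55/72, x = 55/72
row 2 ring = −(17/55)·(-55/72) = 17/72
totals (row 1 + row 2): sun 55/72 + (-55/72) = 0, ring 55/72 + 17/72 = 1, arm 55/72 + 0 = 55/72
asked cell (row2, ring) = 17/72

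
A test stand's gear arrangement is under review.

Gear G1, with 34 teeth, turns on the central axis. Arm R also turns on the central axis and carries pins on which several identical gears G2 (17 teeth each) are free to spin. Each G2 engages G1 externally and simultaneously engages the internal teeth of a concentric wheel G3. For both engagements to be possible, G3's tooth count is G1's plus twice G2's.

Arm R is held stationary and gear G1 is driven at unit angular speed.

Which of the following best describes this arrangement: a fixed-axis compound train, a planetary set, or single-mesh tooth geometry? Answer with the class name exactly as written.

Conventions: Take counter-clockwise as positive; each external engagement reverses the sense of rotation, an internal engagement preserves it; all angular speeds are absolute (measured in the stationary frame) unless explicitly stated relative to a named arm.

class = planetary set [G3 = 34+2·17 = 68; Willis about the carrier]
classification: planetary set

planetary set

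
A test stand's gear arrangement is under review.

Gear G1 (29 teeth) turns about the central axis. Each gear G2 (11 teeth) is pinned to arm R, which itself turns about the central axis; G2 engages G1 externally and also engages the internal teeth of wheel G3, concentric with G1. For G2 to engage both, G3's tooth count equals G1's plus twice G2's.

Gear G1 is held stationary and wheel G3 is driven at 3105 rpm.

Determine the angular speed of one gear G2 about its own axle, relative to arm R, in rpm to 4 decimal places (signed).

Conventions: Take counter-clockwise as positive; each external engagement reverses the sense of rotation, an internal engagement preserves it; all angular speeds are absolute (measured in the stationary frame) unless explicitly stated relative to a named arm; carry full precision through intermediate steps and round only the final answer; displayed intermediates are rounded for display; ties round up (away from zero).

+5218.5170 rpm

class = planetary set [G3 = 29+2·11 = 51; Willis about the carrier]
normalise by the input: solve with ω_ring = 1, then scale by 3105 rpm
ring teeth: 29 + 2·11 = 51
29(ω_sun−ω_arm) = −51(ω_ring−ω_arm),  ω_sun = 0, ω_ring = 1
29(0−ω_arm) = −51(1−ω_arm)  ⇒  80·ω_arm = 51  ⇒  ω_arm = 51/80
sun–planet mesh: 29·(0−51/80) = −11·(ω_p−ω_arm)  ⇒  ω_p−ω_arm = 1479/880
scale: ω_p−ω_arm = 1479/880 × 3105 rpm = +5218.5170 rpm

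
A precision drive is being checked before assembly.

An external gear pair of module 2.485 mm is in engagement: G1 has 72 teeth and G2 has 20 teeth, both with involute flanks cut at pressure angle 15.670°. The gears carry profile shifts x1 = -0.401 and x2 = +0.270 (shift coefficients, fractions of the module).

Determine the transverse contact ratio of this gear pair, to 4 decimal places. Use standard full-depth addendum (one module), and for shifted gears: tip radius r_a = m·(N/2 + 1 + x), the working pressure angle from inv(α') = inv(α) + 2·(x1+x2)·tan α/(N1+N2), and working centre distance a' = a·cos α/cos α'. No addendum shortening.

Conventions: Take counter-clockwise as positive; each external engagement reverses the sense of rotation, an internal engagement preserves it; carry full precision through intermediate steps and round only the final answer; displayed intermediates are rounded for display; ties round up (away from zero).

1.8796

class = single-mesh tooth geometry [involute pair 72T × 20T, m = 2.485]
base radii: r_b1 = 86.135067, r_b2 = 23.926408
tip radii: r_a1 = 90.948515, r_a2 = 28.005950
inv(α') = inv(15.670°) + 2·(-0.401+0.270)·tan α/(72+20) = 0.00623046  ⇒  α' = 15.06408°
a' = a·cos α / cos α' = 114.3100·cos 15.670°/cos 15.06408° = 113.978252
action lengths: √(r_a1²−r_b1²) = 29.195592, √(r_a2²−r_b2²) = 14.555420
base pitch p_b = π·m·cos α = 7.516703
CR = (29.195592 + 14.555420 − 113.978252·sin 15.06408°)/7.516703 = 1.879568
contact ratio ≈ 1.8796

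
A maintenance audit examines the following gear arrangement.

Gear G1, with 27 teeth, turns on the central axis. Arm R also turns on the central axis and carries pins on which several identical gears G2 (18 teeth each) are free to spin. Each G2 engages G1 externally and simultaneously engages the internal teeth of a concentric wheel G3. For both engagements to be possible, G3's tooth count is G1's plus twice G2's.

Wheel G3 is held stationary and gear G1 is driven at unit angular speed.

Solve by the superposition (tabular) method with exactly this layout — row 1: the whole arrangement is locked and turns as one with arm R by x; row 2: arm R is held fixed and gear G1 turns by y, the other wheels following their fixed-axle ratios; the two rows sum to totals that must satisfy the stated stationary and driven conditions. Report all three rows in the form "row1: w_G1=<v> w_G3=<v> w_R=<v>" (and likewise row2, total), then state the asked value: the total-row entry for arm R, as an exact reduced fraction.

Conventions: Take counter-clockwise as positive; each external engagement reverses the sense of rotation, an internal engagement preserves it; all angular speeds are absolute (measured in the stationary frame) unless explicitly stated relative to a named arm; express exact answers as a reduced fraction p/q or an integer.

planetary set (27T centre, 18T on arm, 63T internal) — Willis relation
superposition row 1 [locked train]: every member turns x
row 2 — arm fixed, fixed-axis ratios: sun y, ring −(27/63)·y, arm 0
boundary: total ω_ring = x − (27/63)·y = 0 and total ω_sun = x + y = 1  ⇒  y = 7/10, x = 3/10
row 2 ring = −(27/63)·7/10 = -3/10
totals (row 1 + row 2): sun 3/10 + 7/10 = 1, ring 3/10 + (-3/10) = 0, arm 3/10 + 0 = 3/10
asked cell (total, arm) = 3/10

row1: w_G1=3/10 w_G3=3/10 w_R=3/10
row2: w_G1=7/10 w_G3=-3/10 w_R=0
total: w_G1=1 w_G3=0 w_R=3/10
asked value: 3/10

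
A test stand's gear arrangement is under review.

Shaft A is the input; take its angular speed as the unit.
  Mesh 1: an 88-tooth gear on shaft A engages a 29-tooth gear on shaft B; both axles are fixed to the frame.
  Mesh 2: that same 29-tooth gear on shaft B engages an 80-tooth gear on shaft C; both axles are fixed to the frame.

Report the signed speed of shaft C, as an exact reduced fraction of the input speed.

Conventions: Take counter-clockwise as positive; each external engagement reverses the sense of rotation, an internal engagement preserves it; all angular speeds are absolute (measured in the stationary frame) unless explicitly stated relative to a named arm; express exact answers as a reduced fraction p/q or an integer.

2-mesh fixed-axis compound train (all bearings frame-fixed)
mesh 1 [88T→29T]: |ω|/ω_in = 1×88/29 = 88/29, sense flips to −
mesh 2 [29T→80T]: |ω|/ω_in = (88/29)×29/80 = 11/10, sense flips to +
signed output speed (× input speed) = 11/10

11/10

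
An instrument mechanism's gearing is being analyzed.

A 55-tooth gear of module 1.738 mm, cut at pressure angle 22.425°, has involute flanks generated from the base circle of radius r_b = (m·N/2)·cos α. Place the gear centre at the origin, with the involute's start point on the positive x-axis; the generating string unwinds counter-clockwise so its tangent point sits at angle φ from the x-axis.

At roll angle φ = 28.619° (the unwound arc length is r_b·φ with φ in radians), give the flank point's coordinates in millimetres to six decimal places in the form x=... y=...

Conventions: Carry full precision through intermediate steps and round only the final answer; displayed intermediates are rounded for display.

topology: single-mesh involute geometry — m = 1.738, N = 55
pitch radius r_p = m·N/2 = 1.738·55/2 = 47.795000
base radius r_b = r_p·cos α = 47.795000·cos 22.425° = 44.180726
roll angle φ = 28.619° = 0.49949578 rad
x = r_b·(cos φ + φ·sin φ) = 49.353148
y = r_b·(sin φ − φ·cos φ) = 1.789916

x=49.353148 y=1.789916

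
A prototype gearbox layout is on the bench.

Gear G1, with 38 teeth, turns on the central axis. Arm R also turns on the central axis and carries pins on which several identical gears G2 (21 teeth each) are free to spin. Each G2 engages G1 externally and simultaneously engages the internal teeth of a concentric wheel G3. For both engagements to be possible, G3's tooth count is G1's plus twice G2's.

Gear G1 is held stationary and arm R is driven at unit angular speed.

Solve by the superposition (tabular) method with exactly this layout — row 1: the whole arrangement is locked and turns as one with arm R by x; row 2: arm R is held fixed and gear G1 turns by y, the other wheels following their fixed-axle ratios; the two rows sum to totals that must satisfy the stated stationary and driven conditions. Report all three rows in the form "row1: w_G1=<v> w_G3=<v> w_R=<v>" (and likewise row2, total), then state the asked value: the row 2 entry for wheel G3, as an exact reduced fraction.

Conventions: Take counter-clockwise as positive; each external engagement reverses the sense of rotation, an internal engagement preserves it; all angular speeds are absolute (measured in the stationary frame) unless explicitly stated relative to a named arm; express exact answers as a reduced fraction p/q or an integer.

topology: planetary set — G1 38T / G2 21T / G3 80T, arm = carrier (Willis)
row 1 — lock + rotate with arm: ω_sun = ω_ring = ω_arm = x
row 2: sun turns y, ring = −(38/80)·y, arm 0
boundary: total ω_sun = x + y = 0 and total ω_arm = x = 1  ⇒  y = -1, x = 1
row 2 ring = −(38/80)·(-1) = 19/40
totals (row 1 + row 2): sun 1 + (-1) = 0, ring 1 + 19/40 = 59/40, arm 1 + 0 = 1
asked cell (row2, ring) = 19/40

row1: w_G1=1 w_G3=1 w_R=1
row2: w_G1=-1 w_G3=19/40 w_R=0
total: w_G1=0 w_G3=59/40 w_R=1
asked value: 19/40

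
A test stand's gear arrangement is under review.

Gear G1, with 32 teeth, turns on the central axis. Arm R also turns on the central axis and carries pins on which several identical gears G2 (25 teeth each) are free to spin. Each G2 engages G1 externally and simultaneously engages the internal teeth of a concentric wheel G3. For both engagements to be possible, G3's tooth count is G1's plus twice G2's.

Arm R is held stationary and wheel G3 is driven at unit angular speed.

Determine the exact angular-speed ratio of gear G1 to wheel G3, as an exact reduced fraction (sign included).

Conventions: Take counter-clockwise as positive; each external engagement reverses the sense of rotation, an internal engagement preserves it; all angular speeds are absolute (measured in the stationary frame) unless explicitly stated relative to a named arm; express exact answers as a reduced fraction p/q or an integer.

class = planetary set [G3 = 32+2·25 = 82; Willis about the carrier]
ring teeth: 32 + 2·25 = 82
32(ω_sun−ω_arm) = −82(ω_ring−ω_arm),  ω_arm = 0, ω_ring = 1
ω_sun = 0 − (82/32)(1−0) = -41/16
ω_out/ω_in = -41/16

-41/16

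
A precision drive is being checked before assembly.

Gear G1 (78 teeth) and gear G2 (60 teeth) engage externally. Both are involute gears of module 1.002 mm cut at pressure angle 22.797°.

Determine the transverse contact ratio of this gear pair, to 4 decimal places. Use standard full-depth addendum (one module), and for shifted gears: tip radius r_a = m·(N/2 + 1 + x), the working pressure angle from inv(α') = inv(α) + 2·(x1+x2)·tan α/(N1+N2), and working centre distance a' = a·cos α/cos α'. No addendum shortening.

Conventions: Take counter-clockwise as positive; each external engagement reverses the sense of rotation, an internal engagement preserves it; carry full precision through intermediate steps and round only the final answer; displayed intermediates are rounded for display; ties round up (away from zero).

1.6575

single-mesh involute tooth geometry (78T engaging 60T at module 1.002)
base radii: r_b1 = 36.025361, r_b2 = 27.711816
tip radii: r_a1 = 40.080000, r_a2 = 31.062000
no profile shift: α' = α, a' = a
action lengths: √(r_a1²−r_b1²) = 17.566438, √(r_a2²−r_b2²) = 14.032216
base pitch p_b = π·m·cos α = 2.901975
CR = (17.566438 + 14.032216 − 69.138000·sin 22.79700°)/2.901975 = 1.657471
contact ratio ≈ 1.6575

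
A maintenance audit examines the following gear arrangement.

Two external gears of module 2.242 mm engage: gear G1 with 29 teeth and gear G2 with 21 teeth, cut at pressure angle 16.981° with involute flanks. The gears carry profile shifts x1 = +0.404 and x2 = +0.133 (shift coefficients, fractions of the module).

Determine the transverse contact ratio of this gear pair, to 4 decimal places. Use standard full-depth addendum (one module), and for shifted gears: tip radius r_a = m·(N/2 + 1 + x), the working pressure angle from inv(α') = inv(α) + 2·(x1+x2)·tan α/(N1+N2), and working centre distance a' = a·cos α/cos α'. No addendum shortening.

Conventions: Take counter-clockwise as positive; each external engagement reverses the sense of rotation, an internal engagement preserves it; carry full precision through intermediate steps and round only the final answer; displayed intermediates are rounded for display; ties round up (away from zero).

single-mesh involute tooth geometry (29T engaging 21T at module 2.242)
base radii: r_b1 = 31.091661, r_b2 = 22.514651
tip radii: r_a1 = 35.656768, r_a2 = 26.081186
inv(α') = inv(16.981°) + 2·(+0.404+0.133)·tan α/(29+21) = 0.01555306  ⇒  α' = 20.27638°
a' = a·cos α / cos α' = 56.0500·cos 16.981°/cos 20.27638° = 57.147645
action lengths: √(r_a1²−r_b1²) = 17.456050, √(r_a2²−r_b2²) = 13.165057
base pitch p_b = π·m·cos α = 6.736368
CR = (17.456050 + 13.165057 − 57.147645·sin 20.27638°)/6.736368 = 1.605709
contact ratio ≈ 1.6057

1.6057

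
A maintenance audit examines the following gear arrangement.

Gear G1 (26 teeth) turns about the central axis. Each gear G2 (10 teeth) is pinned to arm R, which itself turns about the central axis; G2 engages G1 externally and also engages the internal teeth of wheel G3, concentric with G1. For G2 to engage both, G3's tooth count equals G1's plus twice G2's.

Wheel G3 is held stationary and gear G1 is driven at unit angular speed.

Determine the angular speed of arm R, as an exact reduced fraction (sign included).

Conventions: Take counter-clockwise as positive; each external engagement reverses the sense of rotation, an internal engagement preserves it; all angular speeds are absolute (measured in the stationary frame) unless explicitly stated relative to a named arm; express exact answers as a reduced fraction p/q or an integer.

13/36

topology: planetary set — G1 26T / G2 10T / G3 46T, arm = carrier (Willis)
ring teeth: 26 + 2·10 = 46
26(ω_sun−ω_arm) = −46(ω_ring−ω_arm),  ω_ring = 0, ω_sun = 1
26(1−ω_arm) = −46(0−ω_arm)  ⇒  72·ω_arm = 26  ⇒  ω_arm = 13/36
exact speed ratio = 13/36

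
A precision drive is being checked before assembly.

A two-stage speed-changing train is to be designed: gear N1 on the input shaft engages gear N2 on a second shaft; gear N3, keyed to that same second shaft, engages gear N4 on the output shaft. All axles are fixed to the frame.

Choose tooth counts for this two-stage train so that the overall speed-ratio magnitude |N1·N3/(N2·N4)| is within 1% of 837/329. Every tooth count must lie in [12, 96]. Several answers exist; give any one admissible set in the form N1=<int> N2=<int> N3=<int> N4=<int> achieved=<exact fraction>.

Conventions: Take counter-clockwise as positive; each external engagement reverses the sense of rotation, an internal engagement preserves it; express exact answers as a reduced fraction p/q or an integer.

topology: fixed-axis compound train — 2 stages, target 837/329
target = 837/329 in lowest terms: an exact hit needs N1·N3 = k·837 and N2·N4 = k·329 for one integer k, every count in [12, 96]; additionally prefer no 1:1 stage (N1 ≠ N2, N3 ≠ N4)
k = 1: no 1:1-free in-range split of k·837 and k·329 into factor pairs; take k = 2
k = 2: N1·N3 = 1674 = 18·93, N2·N4 = 658 = 14·47
achieved = 18·93/(14·47) = 837/329; |achieved − target| = 0 ≤ 837/32900 ✓

N1=18 N2=14 N3=93 N4=47 achieved=837/329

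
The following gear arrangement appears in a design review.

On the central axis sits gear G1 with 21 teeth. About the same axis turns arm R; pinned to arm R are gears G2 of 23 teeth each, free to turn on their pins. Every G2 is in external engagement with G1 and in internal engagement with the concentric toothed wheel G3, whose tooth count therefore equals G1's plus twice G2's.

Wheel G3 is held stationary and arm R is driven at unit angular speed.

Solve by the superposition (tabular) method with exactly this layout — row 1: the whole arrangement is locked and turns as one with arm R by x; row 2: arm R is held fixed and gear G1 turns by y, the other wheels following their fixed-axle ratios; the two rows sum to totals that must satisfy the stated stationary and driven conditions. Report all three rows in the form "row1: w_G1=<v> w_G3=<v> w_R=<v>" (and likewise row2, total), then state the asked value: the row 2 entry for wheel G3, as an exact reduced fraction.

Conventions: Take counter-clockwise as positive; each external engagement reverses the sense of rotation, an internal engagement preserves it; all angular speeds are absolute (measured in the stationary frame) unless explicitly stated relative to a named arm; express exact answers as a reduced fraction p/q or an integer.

topology: planetary set — G1 21T / G2 23T / G3 67T, arm = carrier (Willis)
row 1: whole set turns with the arm by x
row 2 (arm held, sun turns y): ω_ring = −(21/67)·y, ω_arm = 0
boundary: total ω_ring = x − (21/67)·y = 0 and total ω_arm = x = 1  ⇒  y = 67/21, x = 1
row 2 ring = −(21/67)·67/21 = -1
totals (row 1 + row 2): sun 1 + 67/21 = 88/21, ring 1 + (-1) = 0, arm 1 + 0 = 1
asked cell (row2, ring) = -1

row1: w_G1=1 w_G3=1 w_R=1
row2: w_G1=67/21 w_G3=-1 w_R=0
total: w_G1=88/21 w_G3=0 w_R=1
asked value: -1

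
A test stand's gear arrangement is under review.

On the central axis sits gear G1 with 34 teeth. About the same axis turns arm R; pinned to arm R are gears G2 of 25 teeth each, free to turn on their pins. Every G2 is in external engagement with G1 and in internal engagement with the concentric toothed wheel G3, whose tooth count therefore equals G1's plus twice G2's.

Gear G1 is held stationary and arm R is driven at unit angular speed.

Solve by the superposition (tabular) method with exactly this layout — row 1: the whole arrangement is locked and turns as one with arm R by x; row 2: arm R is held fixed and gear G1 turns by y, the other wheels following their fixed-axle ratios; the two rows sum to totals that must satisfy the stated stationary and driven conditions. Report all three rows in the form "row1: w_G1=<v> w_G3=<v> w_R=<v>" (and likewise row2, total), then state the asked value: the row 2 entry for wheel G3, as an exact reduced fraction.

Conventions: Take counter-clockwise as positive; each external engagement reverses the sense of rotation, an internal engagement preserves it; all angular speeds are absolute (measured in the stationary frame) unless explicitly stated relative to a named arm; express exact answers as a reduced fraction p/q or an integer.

recognized (axles ride arm R): planetary set, 34/25/84 teeth
row 1: whole set turns with the arm by x
superposition row 2 [arm held]: sun y, ring −(34/84)·y, arm 0
boundary: total ω_sun = x + y = 0 and total ω_arm = x = 1  ⇒  y = -1, x = 1
row 2 ring = −(34/84)·(-1) = 17/42
totals (row 1 + row 2): sun 1 + (-1) = 0, ring 1 + 17/42 = 59/42, arm 1 + 0 = 1
asked cell (row2, ring) = 17/42

row1: w_G1=1 w_G3=1 w_R=1
row2: w_G1=-1 w_G3=17/42 w_R=0
total: w_G1=0 w_G3=59/42 w_R=1
asked value: 17/42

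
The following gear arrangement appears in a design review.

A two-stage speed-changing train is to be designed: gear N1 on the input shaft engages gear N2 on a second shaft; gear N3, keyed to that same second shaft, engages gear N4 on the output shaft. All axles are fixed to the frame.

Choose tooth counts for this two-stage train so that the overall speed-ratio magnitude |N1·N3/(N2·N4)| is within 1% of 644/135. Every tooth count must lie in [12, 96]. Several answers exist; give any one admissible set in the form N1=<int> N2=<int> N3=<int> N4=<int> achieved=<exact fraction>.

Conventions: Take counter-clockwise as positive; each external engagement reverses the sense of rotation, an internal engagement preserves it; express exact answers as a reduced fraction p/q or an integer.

2-stage fixed-axis compound train for ratio 644/135
target = 644/135 in lowest terms: an exact hit needs N1·N3 = k·644 and N2·N4 = k·135 for one integer k, every count in [12, 96]; additionally prefer no 1:1 stage (N1 ≠ N2, N3 ≠ N4)
k = 1: no 1:1-free in-range split of k·644 and k·135 into factor pairs; take k = 2
k = 2: N1·N3 = 1288 = 14·92, N2·N4 = 270 = 15·18
achieved = 14·92/(15·18) = 644/135; |achieved − target| = 0 ≤ 161/3375 ✓

N1=14 N2=15 N3=92 N4=18 achieved=644/135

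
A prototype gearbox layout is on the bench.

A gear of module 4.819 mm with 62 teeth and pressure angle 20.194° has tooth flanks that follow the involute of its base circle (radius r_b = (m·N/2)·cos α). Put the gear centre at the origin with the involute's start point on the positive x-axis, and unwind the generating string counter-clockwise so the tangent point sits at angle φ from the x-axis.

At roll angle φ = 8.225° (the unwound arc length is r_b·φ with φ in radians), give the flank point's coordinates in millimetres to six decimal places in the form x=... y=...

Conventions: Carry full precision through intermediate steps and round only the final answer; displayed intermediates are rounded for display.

x=141.643152 y=0.137972

class = single-mesh tooth geometry [base-circle involute, m = 4.819, 62T]
pitch radius r_p = m·N/2 = 4.819·62/2 = 149.389000
base radius r_b = r_p·cos α = 149.389000·cos 20.194° = 140.205935
roll angle φ = 8.225° = 0.14355333 rad
x = r_b·(cos φ + φ·sin φ) = 141.643152
y = r_b·(sin φ − φ·cos φ) = 0.137972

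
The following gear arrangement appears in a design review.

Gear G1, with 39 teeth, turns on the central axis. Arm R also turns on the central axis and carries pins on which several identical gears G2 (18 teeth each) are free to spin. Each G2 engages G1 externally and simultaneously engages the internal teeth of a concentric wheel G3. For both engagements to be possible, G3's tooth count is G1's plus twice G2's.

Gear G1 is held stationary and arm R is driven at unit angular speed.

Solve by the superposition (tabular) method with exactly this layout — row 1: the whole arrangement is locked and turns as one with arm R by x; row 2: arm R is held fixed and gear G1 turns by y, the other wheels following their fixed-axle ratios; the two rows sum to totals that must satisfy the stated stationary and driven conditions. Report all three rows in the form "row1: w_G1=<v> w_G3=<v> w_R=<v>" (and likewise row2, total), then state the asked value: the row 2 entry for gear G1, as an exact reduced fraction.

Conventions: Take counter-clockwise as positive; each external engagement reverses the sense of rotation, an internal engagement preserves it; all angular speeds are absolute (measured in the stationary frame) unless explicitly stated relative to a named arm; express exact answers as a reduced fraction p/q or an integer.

row1: w_G1=1 w_G3=1 w_R=1
row2: w_G1=-1 w_G3=13/25 w_R=0
total: w_G1=0 w_G3=38/25 w_R=1
asked value: -1

class = planetary set [G3 = 39+2·18 = 75; Willis about the carrier]
row 1 — lock + rotate with arm: ω_sun = ω_ring = ω_arm = x
row 2 — arm fixed, fixed-axis ratios: sun y, ring −(39/75)·y, arm 0
boundary: total ω_sun = x + y = 0 and total ω_arm = x = 1  ⇒  y = -1, x = 1
row 2 ring = −(39/75)·(-1) = 13/25
totals (row 1 + row 2): sun 1 + (-1) = 0, ring 1 + 13/25 = 38/25, arm 1 + 0 = 1
asked cell (row2, sun) = -1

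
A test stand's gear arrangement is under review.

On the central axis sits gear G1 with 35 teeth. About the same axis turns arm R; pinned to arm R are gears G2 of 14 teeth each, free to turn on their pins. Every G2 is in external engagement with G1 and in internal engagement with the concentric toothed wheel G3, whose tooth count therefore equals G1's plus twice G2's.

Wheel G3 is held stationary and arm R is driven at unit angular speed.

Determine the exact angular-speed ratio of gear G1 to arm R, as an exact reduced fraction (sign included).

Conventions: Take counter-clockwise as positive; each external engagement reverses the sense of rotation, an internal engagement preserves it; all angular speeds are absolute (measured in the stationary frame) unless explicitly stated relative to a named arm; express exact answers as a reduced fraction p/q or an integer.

topology: planetary set — G1 35T / G2 14T / G3 63T, arm = carrier (Willis)
ring teeth: 35 + 2·14 = 63
35(ω_sun−ω_arm) = −63(ω_ring−ω_arm),  ω_ring = 0, ω_arm = 1
ω_sun = 1 − (63/35)(0−1) = 14/5
ω_out/ω_in = 14/5

14/5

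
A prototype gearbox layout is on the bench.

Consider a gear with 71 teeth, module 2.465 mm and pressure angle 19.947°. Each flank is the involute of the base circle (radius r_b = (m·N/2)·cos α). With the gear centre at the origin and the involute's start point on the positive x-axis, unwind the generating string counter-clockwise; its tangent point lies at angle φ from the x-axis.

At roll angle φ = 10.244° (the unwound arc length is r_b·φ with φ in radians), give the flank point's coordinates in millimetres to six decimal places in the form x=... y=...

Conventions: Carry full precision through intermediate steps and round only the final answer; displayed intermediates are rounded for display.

single-mesh involute tooth geometry (71T wheel at module 2.465)
pitch radius r_p = m·N/2 = 2.465·71/2 = 87.507500
base radius r_b = r_p·cos α = 87.507500·cos 19.947° = 82.257802
roll angle φ = 10.244° = 0.17879153 rad
x = r_b·(cos φ + φ·sin φ) = 83.562057
y = r_b·(sin φ − φ·cos φ) = 0.156210

x=83.562057 y=0.156210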